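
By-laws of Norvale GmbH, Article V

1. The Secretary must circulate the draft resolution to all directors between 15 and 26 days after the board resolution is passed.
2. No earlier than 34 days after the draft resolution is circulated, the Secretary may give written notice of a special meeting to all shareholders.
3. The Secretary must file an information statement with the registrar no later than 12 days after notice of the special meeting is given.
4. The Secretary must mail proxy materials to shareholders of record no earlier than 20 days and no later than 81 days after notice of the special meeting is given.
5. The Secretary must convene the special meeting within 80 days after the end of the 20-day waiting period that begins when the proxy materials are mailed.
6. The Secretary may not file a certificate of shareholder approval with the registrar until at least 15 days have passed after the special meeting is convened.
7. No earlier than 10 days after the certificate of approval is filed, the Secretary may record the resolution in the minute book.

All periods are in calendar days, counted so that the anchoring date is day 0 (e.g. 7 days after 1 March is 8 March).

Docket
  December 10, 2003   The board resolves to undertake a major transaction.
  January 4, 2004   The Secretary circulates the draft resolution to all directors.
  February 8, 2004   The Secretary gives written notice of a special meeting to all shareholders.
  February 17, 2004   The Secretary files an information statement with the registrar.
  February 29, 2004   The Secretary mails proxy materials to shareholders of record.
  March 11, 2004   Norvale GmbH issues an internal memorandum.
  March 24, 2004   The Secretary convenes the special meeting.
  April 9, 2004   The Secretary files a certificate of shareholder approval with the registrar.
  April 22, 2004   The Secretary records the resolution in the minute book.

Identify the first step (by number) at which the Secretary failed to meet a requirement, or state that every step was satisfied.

Step 1: the window is 15–26 days after December 10, 2003 (when the board resolution is passed), so December 25, 2003 through January 5, 2004; done January 4, 2004 — within the window.
Step 2: the earliest permitted date is 34 days after January 4, 2004 (when the draft resolution is circulated), i.e. February 7, 2004; done February 8, 2004 — permitted.
Step 3: 12 days after February 8, 2004 (when notice of the special meeting is given) is February 20, 2004; done February 17, 2004 — timely.
Step 4: the window is 20–81 days after February 8, 2004 (when notice of the special meeting is given), so February 28, 2004 through April 29, 2004; done February 29, 2004, which is between those dates.
Step 5: 80 days after March 20, 2004 (end of the 20-day waiting period, which began when the proxy materials are mailed on February 29, 2004) is June 8, 2004; done March 24, 2004 — timely.
Step 6: the earliest permitted date is 15 days after March 24, 2004 (when the special meeting is convened), i.e. April 8, 2004; April 9, 2004 is on or after that date.
Step 7: the earliest permitted date is 10 days after April 9, 2004 (when the certificate of approval is filed), i.e. April 19, 2004; done April 22, 2004, after the minimum wait.

None — every step was satisfied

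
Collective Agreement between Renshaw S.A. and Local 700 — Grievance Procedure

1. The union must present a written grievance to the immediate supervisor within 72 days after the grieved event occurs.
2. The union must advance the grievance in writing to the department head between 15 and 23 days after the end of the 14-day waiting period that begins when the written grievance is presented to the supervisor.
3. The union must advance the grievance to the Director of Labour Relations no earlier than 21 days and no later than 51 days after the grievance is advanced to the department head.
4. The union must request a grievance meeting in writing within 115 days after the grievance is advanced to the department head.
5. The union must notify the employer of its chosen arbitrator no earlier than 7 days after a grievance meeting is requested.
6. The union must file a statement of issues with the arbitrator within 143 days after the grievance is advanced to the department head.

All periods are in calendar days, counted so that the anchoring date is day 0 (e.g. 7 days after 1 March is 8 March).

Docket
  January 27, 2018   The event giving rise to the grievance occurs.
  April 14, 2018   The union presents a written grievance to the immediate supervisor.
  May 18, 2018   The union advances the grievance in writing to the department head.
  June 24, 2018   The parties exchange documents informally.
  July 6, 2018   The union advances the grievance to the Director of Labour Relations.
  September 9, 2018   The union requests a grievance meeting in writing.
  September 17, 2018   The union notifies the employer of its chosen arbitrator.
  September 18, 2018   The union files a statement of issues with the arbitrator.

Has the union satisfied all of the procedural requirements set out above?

Step 1 — counting 72 days from January 27, 2018 (when the grieved event occurs) gives a deadline of April 9, 2018; April 14, 2018 misses that deadline by 5 days.

No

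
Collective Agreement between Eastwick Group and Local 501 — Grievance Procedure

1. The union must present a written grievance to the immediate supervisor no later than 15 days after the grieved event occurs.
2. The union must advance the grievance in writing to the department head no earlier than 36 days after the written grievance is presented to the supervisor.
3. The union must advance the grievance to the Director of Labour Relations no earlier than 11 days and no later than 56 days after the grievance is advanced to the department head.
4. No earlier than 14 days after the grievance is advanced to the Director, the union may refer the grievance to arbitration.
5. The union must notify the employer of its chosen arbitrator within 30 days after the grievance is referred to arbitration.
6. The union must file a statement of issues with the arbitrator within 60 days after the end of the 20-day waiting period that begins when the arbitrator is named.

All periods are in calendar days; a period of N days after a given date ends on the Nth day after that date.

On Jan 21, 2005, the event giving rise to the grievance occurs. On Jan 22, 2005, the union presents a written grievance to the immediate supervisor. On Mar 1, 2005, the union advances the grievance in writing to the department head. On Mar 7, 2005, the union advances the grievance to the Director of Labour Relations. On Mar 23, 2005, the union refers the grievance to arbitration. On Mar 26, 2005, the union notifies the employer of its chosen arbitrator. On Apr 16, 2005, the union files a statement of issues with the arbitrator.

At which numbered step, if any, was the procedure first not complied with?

Step 3

(1) due by Jan 21, 2005 + 15 days = Feb 5, 2005; done Jan 22, 2005 — timely.
(2) permitted from Jan 22, 2005 + 36 days = Feb 27, 2005 onward; done Mar 1, 2005 — permitted.
(3) the permitted window runs from Mar 1, 2005 + 11 = Mar 12, 2005 to Mar 1, 2005 + 56 = Apr 26, 2005; Mar 7, 2005 is 5 days too early.
The analysis stops there.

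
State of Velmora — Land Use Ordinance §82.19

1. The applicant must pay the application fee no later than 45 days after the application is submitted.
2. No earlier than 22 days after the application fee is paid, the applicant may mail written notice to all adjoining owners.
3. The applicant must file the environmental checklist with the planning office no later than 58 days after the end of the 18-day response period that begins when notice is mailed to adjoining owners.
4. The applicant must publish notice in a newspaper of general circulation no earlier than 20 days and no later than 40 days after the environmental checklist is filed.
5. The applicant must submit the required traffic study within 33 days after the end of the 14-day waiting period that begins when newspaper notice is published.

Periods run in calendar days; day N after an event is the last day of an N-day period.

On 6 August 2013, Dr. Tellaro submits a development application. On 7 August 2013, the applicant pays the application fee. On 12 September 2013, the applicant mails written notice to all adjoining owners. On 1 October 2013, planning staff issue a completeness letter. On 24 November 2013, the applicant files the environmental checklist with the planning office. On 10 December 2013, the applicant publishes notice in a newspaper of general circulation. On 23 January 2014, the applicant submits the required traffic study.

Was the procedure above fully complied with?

No

(1) due by 6 August 2013 + 45 days = 20 September 2013; 7 August 2013 is within that limit.
(2) permitted from 7 August 2013 + 22 days = 29 August 2013 onward; 12 September 2013 is on or after that date.
(3) due by 30 September 2013 + 58 days = 27 November 2013; done 24 November 2013 — timely.
(4) the permitted window runs from 24 November 2013 + 20 = 14 December 2013 to 24 November 2013 + 40 = 3 January 2014; 10 December 2013 is 4 days too early.
No need to go further; step 4 was not satisfied.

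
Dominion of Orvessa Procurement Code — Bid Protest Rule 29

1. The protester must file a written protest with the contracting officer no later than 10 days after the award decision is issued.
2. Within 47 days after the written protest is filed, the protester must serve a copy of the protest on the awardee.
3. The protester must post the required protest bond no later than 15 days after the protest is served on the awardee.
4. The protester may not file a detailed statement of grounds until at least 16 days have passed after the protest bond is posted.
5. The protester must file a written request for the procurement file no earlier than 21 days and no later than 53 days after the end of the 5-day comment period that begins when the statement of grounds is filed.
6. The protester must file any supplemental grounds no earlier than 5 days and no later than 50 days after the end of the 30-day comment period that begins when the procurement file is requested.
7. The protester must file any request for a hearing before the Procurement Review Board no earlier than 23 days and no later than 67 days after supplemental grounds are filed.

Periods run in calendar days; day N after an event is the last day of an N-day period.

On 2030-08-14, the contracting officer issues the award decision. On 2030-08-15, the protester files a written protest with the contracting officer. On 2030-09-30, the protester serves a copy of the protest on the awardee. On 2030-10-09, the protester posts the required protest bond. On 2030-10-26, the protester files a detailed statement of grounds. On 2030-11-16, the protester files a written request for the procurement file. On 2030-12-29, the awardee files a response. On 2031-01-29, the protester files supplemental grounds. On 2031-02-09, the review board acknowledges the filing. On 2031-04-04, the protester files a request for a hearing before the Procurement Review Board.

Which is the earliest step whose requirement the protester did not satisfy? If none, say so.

Step 5

Step 1 — counting 10 days from 2030-08-14 (when the award decision is issued) gives a deadline of 2030-08-24; 2030-08-15 is within that limit.
Step 2 — counting 47 days from 2030-08-15 (when the written protest is filed) gives a deadline of 2030-10-01; done 2030-09-30 — timely.
Step 3 — counting 15 days from 2030-09-30 (when the protest is served on the awardee) gives a deadline of 2030-10-15; done 2030-10-09 — timely.
Step 4 — must wait 16 days from 2030-10-09 (when the protest bond is posted), so not before 2030-10-25; 2030-10-26 is on or after that date.
Step 5 — 21 and 53 days from 2030-10-31 (end of the 5-day comment period, which began when the statement of grounds is filed on 2030-10-26) are 2030-11-21 and 2030-12-23 respectively; 2030-11-16 is 5 days too early.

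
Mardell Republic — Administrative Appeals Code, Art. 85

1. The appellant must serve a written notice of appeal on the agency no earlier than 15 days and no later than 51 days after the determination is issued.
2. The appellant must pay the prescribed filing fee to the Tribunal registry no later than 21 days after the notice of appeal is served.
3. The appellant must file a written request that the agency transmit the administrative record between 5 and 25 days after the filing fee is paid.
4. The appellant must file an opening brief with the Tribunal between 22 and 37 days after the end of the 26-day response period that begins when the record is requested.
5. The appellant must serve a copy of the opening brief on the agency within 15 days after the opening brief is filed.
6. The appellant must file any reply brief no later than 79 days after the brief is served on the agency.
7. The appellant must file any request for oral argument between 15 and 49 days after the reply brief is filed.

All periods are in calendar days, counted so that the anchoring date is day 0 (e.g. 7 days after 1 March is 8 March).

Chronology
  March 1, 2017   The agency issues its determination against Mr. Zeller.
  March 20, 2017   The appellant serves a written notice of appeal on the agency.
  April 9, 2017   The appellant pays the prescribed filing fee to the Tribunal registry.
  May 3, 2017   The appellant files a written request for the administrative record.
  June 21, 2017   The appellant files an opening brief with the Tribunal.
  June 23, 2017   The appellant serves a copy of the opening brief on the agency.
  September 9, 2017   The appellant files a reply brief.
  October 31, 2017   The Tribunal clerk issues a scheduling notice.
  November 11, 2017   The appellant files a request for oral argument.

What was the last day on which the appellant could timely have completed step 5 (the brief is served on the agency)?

Step 5 runs from June 21, 2017, when the opening brief is filed. 15 days after June 21, 2017 is July 6, 2017.

July 6, 2017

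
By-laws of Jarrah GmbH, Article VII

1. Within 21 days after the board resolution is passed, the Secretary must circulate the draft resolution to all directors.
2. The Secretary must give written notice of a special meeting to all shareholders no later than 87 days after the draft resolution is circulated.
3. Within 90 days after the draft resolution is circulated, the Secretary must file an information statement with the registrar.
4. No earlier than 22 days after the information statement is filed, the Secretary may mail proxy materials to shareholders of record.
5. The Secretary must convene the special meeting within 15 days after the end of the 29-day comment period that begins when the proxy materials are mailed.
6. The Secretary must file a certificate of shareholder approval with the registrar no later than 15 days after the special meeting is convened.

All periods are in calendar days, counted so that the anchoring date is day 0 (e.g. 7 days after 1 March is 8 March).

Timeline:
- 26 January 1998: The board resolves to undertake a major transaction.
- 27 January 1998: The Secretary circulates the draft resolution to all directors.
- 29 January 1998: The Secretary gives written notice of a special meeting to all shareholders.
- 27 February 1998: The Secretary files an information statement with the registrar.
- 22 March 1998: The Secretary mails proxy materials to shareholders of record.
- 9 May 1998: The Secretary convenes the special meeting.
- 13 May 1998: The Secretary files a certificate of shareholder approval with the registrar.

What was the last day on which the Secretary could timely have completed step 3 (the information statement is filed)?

27 April 1998

Step 3 runs from 27 January 1998, when the draft resolution is circulated. 90 days after 27 January 1998 is 27 April 1998.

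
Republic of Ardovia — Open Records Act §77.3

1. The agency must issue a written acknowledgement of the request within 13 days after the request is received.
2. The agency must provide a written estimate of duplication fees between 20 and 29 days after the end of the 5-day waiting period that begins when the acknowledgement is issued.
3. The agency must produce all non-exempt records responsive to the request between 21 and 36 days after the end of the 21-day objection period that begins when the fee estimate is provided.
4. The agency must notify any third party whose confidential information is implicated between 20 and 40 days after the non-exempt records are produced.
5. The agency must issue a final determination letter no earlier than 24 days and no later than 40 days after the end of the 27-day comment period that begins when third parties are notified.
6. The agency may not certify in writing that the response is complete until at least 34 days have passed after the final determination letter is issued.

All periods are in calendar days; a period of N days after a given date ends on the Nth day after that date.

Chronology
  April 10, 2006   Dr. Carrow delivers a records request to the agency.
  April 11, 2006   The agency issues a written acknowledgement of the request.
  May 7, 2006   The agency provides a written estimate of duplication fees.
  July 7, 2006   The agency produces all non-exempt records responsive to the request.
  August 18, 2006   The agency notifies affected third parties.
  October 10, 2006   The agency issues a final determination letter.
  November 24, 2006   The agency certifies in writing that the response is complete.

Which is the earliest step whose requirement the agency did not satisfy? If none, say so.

Step 1: 13 days after April 10, 2006 (when the request is received) is April 23, 2006; completed April 11, 2006, before the deadline.
Step 2: the window is 20–29 days after April 16, 2006 (end of the 5-day waiting period, which began when the acknowledgement is issued on April 11, 2006), so May 6, 2006 through May 15, 2006; done May 7, 2006 — within the window.
Step 3: the window is 21–36 days after May 28, 2006 (end of the 21-day objection period, which began when the fee estimate is provided on May 7, 2006), so June 18, 2006 through July 3, 2006; July 7, 2006 is 4 days past the end of the window.
The analysis stops there.

Step 3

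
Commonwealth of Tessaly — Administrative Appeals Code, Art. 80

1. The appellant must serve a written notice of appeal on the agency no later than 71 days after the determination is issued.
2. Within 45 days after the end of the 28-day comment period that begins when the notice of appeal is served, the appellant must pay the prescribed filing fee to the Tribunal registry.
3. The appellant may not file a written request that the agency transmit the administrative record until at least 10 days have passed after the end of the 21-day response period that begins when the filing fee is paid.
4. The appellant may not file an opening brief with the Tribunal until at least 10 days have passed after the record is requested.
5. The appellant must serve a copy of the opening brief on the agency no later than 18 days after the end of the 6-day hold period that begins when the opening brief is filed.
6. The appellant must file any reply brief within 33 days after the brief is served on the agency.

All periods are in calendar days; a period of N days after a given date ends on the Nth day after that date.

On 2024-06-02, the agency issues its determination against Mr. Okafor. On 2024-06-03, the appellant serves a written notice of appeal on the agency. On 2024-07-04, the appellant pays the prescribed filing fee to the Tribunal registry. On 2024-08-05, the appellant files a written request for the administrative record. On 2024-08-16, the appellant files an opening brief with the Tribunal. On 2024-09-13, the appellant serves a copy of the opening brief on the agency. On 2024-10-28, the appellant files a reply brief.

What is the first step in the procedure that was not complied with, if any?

Step 5

(1) due by 2024-06-02 + 71 days = 2024-08-12; done 2024-06-03 — timely.
(2) due by 2024-07-01 + 45 days = 2024-08-15; done 2024-07-04 — timely.
(3) permitted from 2024-07-25 + 10 days = 2024-08-04 onward; done 2024-08-05, after the minimum wait.
(4) permitted from 2024-08-05 + 10 days = 2024-08-15 onward; 2024-08-16 is on or after that date.
(5) due by 2024-08-22 + 18 days = 2024-09-09; done 2024-09-13 — 4 days late.
No need to go further; step 5 was not satisfied.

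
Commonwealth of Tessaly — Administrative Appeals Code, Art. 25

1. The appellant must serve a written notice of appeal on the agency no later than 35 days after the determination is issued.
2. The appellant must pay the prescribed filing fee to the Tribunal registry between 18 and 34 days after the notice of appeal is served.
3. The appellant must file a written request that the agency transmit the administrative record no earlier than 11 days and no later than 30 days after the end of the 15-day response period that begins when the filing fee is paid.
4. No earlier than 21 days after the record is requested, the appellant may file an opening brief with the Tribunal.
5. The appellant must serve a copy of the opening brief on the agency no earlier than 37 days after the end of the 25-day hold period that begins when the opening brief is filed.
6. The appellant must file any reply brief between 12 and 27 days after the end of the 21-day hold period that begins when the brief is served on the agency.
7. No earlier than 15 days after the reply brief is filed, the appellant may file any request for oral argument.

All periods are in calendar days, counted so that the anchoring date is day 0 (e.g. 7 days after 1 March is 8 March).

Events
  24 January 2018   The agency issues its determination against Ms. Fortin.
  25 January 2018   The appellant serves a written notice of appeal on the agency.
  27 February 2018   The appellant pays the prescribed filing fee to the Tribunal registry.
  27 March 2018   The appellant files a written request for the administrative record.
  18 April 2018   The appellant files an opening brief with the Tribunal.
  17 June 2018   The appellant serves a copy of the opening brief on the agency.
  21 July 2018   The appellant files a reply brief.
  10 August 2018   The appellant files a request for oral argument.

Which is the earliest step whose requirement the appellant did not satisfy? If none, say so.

Step 5

Step 1 — counting 35 days from 24 January 2018 (when the determination is issued) gives a deadline of 28 February 2018; done 25 January 2018 — timely.
Step 2 — 18 and 34 days from 25 January 2018 (when the notice of appeal is served) are 12 February 2018 and 28 February 2018 respectively; done 27 February 2018, which is between those dates.
Step 3 — 11 and 30 days from 14 March 2018 (end of the 15-day response period, which began when the filing fee is paid on 27 February 2018) are 25 March 2018 and 13 April 2018 respectively; done 27 March 2018 — within the window.
Step 4 — must wait 21 days from 27 March 2018 (when the record is requested), so not before 17 April 2018; 18 April 2018 is on or after that date.
Step 5 — must wait 37 days from 13 May 2018 (end of the 25-day hold period, which began when the opening brief is filed on 18 April 2018), so not before 19 June 2018; acted on 17 June 2018, 2 days prematurely.
The procedure was therefore not followed at step 5.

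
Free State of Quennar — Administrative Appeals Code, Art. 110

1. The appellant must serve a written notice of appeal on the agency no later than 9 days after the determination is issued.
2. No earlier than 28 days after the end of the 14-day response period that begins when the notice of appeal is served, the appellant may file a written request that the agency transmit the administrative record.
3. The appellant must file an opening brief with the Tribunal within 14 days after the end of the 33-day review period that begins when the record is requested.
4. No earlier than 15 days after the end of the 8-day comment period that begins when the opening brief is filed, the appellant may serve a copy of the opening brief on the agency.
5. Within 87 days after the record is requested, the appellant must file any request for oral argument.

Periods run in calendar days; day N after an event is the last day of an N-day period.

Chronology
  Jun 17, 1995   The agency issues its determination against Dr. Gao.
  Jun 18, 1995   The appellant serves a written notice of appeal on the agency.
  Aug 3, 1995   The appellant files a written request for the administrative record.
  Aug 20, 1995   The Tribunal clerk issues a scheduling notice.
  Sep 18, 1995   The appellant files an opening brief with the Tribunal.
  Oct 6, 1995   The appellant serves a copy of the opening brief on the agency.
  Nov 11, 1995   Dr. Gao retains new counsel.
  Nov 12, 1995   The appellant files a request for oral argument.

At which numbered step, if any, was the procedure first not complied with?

Step 1: 9 days after Jun 17, 1995 (when the determination is issued) is Jun 26, 1995; completed Jun 18, 1995, before the deadline.
Step 2: the earliest permitted date is 28 days after Jul 2, 1995 (end of the 14-day response period, which began when the notice of appeal is served on Jun 18, 1995), i.e. Jul 30, 1995; Aug 3, 1995 is on or after that date.
Step 3: 14 days after Sep 5, 1995 (end of the 33-day review period, which began when the record is requested on Aug 3, 1995) is Sep 19, 1995; Sep 18, 1995 is within that limit.
Step 4: the earliest permitted date is 15 days after Sep 26, 1995 (end of the 8-day comment period, which began when the opening brief is filed on Sep 18, 1995), i.e. Oct 11, 1995; done Oct 6, 1995 — 5 days too early.
That is the first point of non-compliance.

Step 4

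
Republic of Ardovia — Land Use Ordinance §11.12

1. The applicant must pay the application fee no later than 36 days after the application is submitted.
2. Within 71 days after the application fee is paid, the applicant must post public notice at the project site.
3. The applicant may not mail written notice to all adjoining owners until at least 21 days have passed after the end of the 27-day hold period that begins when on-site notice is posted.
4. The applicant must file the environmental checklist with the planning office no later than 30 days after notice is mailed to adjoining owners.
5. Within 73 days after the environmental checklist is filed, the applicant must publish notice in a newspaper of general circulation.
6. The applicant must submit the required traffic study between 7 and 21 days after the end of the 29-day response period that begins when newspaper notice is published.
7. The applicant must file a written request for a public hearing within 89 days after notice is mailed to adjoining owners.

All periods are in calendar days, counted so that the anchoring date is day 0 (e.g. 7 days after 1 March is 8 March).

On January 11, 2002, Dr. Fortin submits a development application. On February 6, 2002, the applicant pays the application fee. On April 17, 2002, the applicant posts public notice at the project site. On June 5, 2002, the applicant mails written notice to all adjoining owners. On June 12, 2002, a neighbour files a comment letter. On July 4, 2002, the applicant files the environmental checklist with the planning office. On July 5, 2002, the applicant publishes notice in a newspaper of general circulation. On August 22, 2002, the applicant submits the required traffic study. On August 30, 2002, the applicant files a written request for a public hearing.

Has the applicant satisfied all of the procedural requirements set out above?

Step 1 — counting 36 days from January 11, 2002 (when the application is submitted) gives a deadline of February 16, 2002; done February 6, 2002 — timely.
Step 2 — counting 71 days from February 6, 2002 (when the application fee is paid) gives a deadline of April 18, 2002; completed April 17, 2002, before the deadline.
Step 3 — must wait 21 days from May 14, 2002 (end of the 27-day hold period, which began when on-site notice is posted on April 17, 2002), so not before June 4, 2002; done June 5, 2002, after the minimum wait.
Step 4 — counting 30 days from June 5, 2002 (when notice is mailed to adjoining owners) gives a deadline of July 5, 2002; done July 4, 2002 — timely.
Step 5 — counting 73 days from July 4, 2002 (when the environmental checklist is filed) gives a deadline of September 15, 2002; done July 5, 2002 — timely.
Step 6 — 7 and 21 days from August 3, 2002 (end of the 29-day response period, which began when newspaper notice is published on July 5, 2002) are August 10, 2002 and August 24, 2002 respectively; done August 22, 2002, which is between those dates.
Step 7 — counting 89 days from June 5, 2002 (when notice is mailed to adjoining owners) gives a deadline of September 2, 2002; completed August 30, 2002, before the deadline.

Yes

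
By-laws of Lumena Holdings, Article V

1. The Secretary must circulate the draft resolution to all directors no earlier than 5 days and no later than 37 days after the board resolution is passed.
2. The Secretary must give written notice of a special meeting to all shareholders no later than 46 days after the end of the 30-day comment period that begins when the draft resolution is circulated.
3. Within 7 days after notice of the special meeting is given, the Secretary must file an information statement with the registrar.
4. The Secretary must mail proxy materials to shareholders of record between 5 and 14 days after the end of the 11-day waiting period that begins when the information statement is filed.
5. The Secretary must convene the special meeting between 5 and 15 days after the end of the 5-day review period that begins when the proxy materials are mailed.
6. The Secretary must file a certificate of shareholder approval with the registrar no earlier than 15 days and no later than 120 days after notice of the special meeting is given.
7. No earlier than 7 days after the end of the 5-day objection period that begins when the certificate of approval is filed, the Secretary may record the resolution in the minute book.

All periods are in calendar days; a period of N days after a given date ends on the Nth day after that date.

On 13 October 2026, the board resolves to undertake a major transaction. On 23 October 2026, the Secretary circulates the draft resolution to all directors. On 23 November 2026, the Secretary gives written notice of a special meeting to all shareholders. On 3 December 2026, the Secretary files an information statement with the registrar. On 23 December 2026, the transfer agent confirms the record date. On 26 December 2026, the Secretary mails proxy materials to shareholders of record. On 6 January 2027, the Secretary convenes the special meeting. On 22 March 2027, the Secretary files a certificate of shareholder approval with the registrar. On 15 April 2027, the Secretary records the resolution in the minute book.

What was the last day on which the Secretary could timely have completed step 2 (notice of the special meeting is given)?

7 January 2027

The draft resolution is circulated on 23 October 2026; the 30-day comment period therefore ends 22 November 2026, and step 2 runs from that date. 46 days after 22 November 2026 is 7 January 2027.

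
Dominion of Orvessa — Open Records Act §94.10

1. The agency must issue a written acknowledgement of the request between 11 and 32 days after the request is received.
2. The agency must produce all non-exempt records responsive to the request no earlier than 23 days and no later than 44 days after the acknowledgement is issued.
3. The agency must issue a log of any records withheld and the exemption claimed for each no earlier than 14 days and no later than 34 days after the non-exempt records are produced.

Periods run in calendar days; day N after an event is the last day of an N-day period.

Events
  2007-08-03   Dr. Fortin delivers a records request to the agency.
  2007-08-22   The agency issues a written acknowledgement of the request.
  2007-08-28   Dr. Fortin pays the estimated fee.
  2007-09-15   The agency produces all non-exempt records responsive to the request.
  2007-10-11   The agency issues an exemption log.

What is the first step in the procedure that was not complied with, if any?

None — every step was satisfied

(1) the permitted window runs from 2007-08-03 + 11 = 2007-08-14 to 2007-08-03 + 32 = 2007-09-04; done 2007-08-22 — within the window.
(2) the permitted window runs from 2007-08-22 + 23 = 2007-09-14 to 2007-08-22 + 44 = 2007-10-05; done 2007-09-15, which is between those dates.
(3) the permitted window runs from 2007-09-15 + 14 = 2007-09-29 to 2007-09-15 + 34 = 2007-10-19; done 2007-10-11 — within the window.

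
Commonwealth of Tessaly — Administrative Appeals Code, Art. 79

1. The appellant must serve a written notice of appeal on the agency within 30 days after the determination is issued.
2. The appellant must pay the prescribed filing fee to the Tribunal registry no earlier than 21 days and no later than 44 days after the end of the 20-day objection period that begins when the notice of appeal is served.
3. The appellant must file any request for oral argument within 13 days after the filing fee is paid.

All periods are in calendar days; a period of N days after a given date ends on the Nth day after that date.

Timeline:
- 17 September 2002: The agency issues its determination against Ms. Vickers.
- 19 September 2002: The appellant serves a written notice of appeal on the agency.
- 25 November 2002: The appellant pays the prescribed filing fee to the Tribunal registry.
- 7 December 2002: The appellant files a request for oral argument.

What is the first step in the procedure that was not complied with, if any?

Step 2

(1) due by 17 September 2002 + 30 days = 17 October 2002; completed 19 September 2002, before the deadline.
(2) the permitted window runs from 9 October 2002 + 21 = 30 October 2002 to 9 October 2002 + 44 = 22 November 2002; 25 November 2002 is 3 days past the end of the window.
The analysis stops there.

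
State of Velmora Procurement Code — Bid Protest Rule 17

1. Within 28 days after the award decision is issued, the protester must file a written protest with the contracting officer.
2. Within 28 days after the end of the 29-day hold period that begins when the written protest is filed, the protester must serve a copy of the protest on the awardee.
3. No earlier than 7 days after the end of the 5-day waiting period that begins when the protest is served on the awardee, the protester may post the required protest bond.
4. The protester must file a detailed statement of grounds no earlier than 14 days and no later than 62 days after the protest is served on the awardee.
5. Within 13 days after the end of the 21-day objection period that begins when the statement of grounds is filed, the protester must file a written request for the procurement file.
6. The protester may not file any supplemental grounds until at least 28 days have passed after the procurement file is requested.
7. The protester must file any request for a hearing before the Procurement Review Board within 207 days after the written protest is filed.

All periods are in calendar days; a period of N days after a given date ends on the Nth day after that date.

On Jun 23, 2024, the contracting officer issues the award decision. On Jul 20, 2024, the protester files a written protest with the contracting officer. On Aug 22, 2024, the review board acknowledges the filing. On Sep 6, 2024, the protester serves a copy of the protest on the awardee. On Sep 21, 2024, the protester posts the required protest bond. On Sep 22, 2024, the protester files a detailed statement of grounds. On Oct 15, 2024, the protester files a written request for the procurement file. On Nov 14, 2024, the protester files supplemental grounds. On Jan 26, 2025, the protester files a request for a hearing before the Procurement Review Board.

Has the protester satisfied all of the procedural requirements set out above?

Yes

Step 1 — counting 28 days from Jun 23, 2024 (when the award decision is issued) gives a deadline of Jul 21, 2024; completed Jul 20, 2024, before the deadline.
Step 2 — counting 28 days from Aug 18, 2024 (end of the 29-day hold period, which began when the written protest is filed on Jul 20, 2024) gives a deadline of Sep 15, 2024; completed Sep 6, 2024, before the deadline.
Step 3 — must wait 7 days from Sep 11, 2024 (end of the 5-day waiting period, which began when the protest is served on the awardee on Sep 6, 2024), so not before Sep 18, 2024; done Sep 21, 2024 — permitted.
Step 4 — 14 and 62 days from Sep 6, 2024 (when the protest is served on the awardee) are Sep 20, 2024 and Nov 7, 2024 respectively; done Sep 22, 2024, which is between those dates.
Step 5 — counting 13 days from Oct 13, 2024 (end of the 21-day objection period, which began when the statement of grounds is filed on Sep 22, 2024) gives a deadline of Oct 26, 2024; completed Oct 15, 2024, before the deadline.
Step 6 — must wait 28 days from Oct 15, 2024 (when the procurement file is requested), so not before Nov 12, 2024; Nov 14, 2024 is on or after that date.
Step 7 — counting 207 days from Jul 20, 2024 (when the written protest is filed) gives a deadline of Feb 12, 2025; done Jan 26, 2025 — timely.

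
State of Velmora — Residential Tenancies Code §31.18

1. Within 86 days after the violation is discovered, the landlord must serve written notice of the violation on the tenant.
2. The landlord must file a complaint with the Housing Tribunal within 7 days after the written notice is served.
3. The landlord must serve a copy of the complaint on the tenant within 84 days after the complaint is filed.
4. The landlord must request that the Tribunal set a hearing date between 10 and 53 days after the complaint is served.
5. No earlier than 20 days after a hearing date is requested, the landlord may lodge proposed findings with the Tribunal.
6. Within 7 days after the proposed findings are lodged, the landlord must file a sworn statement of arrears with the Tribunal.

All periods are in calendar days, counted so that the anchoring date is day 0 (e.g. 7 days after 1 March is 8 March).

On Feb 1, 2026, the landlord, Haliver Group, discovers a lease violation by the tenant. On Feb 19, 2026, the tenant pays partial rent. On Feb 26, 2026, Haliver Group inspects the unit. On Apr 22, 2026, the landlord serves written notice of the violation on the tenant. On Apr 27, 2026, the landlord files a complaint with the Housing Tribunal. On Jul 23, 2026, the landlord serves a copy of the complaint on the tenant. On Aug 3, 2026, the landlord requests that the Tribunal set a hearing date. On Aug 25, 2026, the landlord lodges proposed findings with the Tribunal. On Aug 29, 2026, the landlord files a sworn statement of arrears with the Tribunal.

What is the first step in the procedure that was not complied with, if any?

Step 1 — counting 86 days from Feb 1, 2026 (when the violation is discovered) gives a deadline of Apr 28, 2026; done Apr 22, 2026 — timely.
Step 2 — counting 7 days from Apr 22, 2026 (when the written notice is served) gives a deadline of Apr 29, 2026; Apr 27, 2026 is within that limit.
Step 3 — counting 84 days from Apr 27, 2026 (when the complaint is filed) gives a deadline of Jul 20, 2026; done Jul 23, 2026 — 3 days late.
No need to go further; step 3 was not satisfied.

Step 3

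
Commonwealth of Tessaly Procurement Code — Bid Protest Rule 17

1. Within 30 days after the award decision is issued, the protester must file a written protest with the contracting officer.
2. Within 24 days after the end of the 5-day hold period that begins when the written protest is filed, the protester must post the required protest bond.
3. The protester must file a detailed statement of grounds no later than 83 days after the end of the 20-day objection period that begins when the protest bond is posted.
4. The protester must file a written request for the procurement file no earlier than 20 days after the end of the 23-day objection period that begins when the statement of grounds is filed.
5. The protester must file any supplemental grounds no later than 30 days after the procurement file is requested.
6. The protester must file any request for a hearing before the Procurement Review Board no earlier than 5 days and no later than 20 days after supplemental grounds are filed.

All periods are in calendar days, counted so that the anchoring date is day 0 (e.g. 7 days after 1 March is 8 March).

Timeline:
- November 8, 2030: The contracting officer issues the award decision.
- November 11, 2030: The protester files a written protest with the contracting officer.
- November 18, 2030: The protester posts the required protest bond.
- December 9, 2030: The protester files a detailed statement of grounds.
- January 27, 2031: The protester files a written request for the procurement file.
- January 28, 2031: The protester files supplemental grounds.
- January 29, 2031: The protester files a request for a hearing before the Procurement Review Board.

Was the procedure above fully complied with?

Step 1: 30 days after November 8, 2030 (when the award decision is issued) is December 8, 2030; completed November 11, 2030, before the deadline.
Step 2: 24 days after November 16, 2030 (end of the 5-day hold period, which began when the written protest is filed on November 11, 2030) is December 10, 2030; November 18, 2030 is within that limit.
Step 3: 83 days after December 8, 2030 (end of the 20-day objection period, which began when the protest bond is posted on November 18, 2030) is March 1, 2031; done December 9, 2030 — timely.
Step 4: the earliest permitted date is 20 days after January 1, 2031 (end of the 23-day objection period, which began when the statement of grounds is filed on December 9, 2030), i.e. January 21, 2031; done January 27, 2031, after the minimum wait.
Step 5: 30 days after January 27, 2031 (when the procurement file is requested) is February 26, 2031; done January 28, 2031 — timely.
Step 6: the window is 5–20 days after January 28, 2031 (when supplemental grounds are filed), so February 2, 2031 through February 17, 2031; January 29, 2031 is 4 days too early.
That is the first point of non-compliance.

No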